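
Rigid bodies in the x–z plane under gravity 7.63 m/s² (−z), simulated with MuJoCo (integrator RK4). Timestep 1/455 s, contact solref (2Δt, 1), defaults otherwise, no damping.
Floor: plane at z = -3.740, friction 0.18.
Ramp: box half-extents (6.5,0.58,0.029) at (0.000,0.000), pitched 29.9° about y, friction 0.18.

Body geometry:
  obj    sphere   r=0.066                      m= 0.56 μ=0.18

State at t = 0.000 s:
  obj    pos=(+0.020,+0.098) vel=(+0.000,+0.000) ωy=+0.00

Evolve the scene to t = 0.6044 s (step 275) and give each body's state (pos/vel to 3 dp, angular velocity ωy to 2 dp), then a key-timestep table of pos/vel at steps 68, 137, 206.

State at t = 0.6044 s:
  obj    pos=(+0.450,-0.149) vel=(+1.424,-0.819) ωy=+24.87

Key-timestep trajectory:
   step    t(s)  obj.x    obj.z    obj.vx   obj.vz 
     68  0.1495   +0.046  +0.083  +0.352  -0.202
    137  0.3011   +0.127  +0.037  +0.709  -0.408
    206  0.4527   +0.261  -0.041  +1.066  -0.613


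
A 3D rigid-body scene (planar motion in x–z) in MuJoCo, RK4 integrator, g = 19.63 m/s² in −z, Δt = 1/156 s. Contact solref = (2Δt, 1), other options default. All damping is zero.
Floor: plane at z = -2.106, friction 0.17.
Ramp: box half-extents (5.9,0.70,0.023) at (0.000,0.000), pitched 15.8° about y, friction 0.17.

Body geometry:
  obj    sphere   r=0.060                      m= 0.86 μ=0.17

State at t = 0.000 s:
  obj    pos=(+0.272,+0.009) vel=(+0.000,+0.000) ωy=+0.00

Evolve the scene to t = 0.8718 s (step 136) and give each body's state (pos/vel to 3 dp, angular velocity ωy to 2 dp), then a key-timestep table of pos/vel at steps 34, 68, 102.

State at t = 0.8718 s:
  obj    pos=(+1.668,-0.386) vel=(+3.203,-0.906) ωy=+55.46

Key-timestep trajectory:
   step    t(s)  obj.x    obj.z    obj.vx   obj.vz 
     34  0.2179   +0.359  -0.015  +0.801  -0.227
     68  0.4359   +0.621  -0.090  +1.601  -0.453
    102  0.6538   +1.057  -0.213  +2.402  -0.680


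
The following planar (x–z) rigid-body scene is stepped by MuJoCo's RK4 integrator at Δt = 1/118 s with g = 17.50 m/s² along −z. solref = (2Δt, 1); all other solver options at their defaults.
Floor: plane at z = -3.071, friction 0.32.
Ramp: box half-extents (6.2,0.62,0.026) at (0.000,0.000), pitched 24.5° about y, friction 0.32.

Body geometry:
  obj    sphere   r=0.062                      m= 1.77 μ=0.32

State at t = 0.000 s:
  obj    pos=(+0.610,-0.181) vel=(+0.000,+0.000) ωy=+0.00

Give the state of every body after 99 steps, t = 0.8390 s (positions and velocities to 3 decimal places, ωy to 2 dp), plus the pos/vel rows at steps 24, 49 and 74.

State at t = 0.8390 s:
  obj    pos=(+2.270,-0.938) vel=(+3.957,-1.803) ωy=+70.13

Key-timestep trajectory:
   step    t(s)  obj.x    obj.z    obj.vx   obj.vz 
     24  0.2034   +0.708  -0.226  +0.960  -0.437
     49  0.4153   +1.017  -0.367  +1.959  -0.893
     74  0.6271   +1.538  -0.604  +2.958  -1.348


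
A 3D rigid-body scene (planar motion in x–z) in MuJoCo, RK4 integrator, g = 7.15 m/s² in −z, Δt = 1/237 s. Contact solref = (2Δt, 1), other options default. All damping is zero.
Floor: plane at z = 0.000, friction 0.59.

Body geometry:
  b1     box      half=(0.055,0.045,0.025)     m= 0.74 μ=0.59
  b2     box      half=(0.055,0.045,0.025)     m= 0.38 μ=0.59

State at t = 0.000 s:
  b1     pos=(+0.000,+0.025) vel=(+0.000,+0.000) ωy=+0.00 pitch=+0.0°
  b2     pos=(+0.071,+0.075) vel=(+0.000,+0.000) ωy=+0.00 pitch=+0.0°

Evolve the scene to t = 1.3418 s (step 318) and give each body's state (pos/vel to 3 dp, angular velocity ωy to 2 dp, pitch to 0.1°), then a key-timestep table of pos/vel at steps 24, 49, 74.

State at t = 1.3418 s:
  b1     pos=(+0.000,+0.025) vel=(+0.000,+0.000) ωy=+0.00 pitch=+0.0°
  b2     pos=(+0.084,+0.056) vel=(+0.000,+0.000) ωy=+0.00 pitch=+44.3°

Key-timestep trajectory:
   step    t(s)  b1.x    b1.z    b1.vx   b1.vz   b2.x    b2.z    b2.vx   b2.vz 
     24  0.1013   +0.000  +0.025  +0.000  +0.000   +0.078  +0.069  +0.124  -0.140
     49  0.2068   +0.000  +0.025  +0.000  +0.000   +0.089  +0.058  +0.057  +0.023
     74  0.3122   +0.000  +0.025  +0.000  +0.000   +0.088  +0.058  -0.085  -0.026


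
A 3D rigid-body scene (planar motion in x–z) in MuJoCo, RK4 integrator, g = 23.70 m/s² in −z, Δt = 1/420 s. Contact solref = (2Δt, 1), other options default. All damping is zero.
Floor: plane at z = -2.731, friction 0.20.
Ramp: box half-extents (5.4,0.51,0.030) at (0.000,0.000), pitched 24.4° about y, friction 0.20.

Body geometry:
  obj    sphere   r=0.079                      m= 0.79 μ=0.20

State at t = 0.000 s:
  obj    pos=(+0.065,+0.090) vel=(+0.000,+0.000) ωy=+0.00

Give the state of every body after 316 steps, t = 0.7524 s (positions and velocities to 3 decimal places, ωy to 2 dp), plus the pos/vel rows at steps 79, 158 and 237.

State at t = 0.7524 s:
  obj    pos=(+1.868,-0.728) vel=(+4.792,-2.174) ωy=+66.59

Key-timestep trajectory:
   step    t(s)  obj.x    obj.z    obj.vx   obj.vz 
     79  0.1881   +0.178  +0.039  +1.198  -0.544
    158  0.3762   +0.516  -0.114  +2.396  -1.087
    237  0.5643   +1.079  -0.370  +3.594  -1.630


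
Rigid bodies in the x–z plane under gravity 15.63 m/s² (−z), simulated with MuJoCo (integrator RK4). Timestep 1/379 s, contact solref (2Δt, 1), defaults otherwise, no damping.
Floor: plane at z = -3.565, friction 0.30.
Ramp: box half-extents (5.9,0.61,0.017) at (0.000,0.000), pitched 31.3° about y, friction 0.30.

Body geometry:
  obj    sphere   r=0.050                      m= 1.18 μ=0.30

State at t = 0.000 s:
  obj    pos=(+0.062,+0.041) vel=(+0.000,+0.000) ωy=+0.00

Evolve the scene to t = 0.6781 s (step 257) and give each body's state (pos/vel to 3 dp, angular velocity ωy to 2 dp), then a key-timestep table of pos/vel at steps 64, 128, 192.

State at t = 0.6781 s:
  obj    pos=(+1.201,-0.652) vel=(+3.361,-2.043) ωy=+78.65

Key-timestep trajectory:
   step    t(s)  obj.x    obj.z    obj.vx   obj.vz 
     64  0.1689   +0.133  -0.002  +0.837  -0.509
    128  0.3377   +0.345  -0.131  +1.674  -1.018
    192  0.5066   +0.698  -0.346  +2.511  -1.527


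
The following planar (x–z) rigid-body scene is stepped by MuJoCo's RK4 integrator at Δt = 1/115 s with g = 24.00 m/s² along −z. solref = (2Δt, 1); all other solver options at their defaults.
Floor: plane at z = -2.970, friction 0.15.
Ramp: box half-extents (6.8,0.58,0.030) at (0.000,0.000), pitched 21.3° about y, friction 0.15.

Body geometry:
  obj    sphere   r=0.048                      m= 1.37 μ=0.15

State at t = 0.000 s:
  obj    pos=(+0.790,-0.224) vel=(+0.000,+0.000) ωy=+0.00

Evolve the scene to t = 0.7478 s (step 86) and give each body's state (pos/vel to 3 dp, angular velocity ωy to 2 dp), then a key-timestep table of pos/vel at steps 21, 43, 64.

State at t = 0.7478 s:
  obj    pos=(+2.413,-0.857) vel=(+4.339,-1.692) ωy=+96.95

Key-timestep trajectory:
   step    t(s)  obj.x    obj.z    obj.vx   obj.vz 
     21  0.1826   +0.887  -0.262  +1.060  -0.413
     43  0.3739   +1.196  -0.382  +2.170  -0.846
     64  0.5565   +1.689  -0.575  +3.229  -1.259


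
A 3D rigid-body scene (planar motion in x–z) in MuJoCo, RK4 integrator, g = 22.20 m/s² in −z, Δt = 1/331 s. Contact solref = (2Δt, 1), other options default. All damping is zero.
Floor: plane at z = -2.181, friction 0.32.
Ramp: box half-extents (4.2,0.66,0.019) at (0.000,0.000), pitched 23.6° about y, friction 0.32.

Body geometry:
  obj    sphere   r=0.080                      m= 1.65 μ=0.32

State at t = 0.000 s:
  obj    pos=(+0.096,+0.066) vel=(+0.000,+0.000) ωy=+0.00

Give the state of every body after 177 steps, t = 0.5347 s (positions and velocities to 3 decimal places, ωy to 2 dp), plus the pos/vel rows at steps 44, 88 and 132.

State at t = 0.5347 s:
  obj    pos=(+0.928,-0.297) vel=(+3.111,-1.359) ωy=+42.43

Key-timestep trajectory:
   step    t(s)  obj.x    obj.z    obj.vx   obj.vz 
     44  0.1329   +0.147  +0.044  +0.774  -0.338
     88  0.2659   +0.302  -0.024  +1.547  -0.676
    132  0.3988   +0.559  -0.136  +2.320  -1.014


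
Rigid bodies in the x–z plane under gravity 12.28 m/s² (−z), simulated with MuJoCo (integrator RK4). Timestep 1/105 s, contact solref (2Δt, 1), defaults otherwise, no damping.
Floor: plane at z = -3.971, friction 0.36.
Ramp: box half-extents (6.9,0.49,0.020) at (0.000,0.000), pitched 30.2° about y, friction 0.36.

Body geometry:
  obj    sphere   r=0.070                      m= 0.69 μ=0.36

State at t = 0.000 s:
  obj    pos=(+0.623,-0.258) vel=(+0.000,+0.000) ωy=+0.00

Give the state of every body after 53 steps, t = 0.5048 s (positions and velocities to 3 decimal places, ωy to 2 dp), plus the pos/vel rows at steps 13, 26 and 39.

State at t = 0.5048 s:
  obj    pos=(+1.109,-0.541) vel=(+1.925,-1.120) ωy=+31.79

Key-timestep trajectory:
   step    t(s)  obj.x    obj.z    obj.vx   obj.vz 
     13  0.1238   +0.652  -0.276  +0.473  -0.274
     26  0.2476   +0.740  -0.327  +0.944  -0.550
     39  0.3714   +0.886  -0.412  +1.416  -0.824


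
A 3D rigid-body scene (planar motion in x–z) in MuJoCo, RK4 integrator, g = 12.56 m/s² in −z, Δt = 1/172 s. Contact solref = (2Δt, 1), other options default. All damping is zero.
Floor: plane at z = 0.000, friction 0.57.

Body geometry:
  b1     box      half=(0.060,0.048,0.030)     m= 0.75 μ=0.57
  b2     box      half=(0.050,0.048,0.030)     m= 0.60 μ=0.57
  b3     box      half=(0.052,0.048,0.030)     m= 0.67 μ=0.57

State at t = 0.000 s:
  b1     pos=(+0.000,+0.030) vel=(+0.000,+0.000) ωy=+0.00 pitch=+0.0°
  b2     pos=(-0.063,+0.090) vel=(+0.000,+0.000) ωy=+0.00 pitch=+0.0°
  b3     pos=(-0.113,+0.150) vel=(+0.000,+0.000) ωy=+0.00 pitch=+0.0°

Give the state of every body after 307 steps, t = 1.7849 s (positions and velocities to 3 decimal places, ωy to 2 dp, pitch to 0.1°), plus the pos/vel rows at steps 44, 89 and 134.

State at t = 1.7849 s:
  b1     pos=(+0.000,+0.030) vel=(+0.000,+0.000) ωy=+0.00 pitch=+0.0°
  b2     pos=(-0.108,+0.050) vel=(+0.000,+0.000) ωy=+0.00 pitch=-90.0°
  b3     pos=(-0.212,+0.052) vel=(+0.000,+0.000) ωy=+0.00 pitch=-90.0°

Key-timestep trajectory:
   step    t(s)  b1.x    b1.z    b1.vx   b1.vz   b2.x    b2.z    b2.vx   b2.vz   b3.x    b3.z    b3.vx   b3.vz 
     44  0.2558   +0.000  +0.030  +0.000  +0.000   -0.118  +0.054  -0.293  +0.182   -0.204  +0.056  -0.425  -0.155
     89  0.5174   +0.000  +0.030  +0.000  +0.000   -0.146  +0.058  +0.024  +0.003   -0.226  +0.058  +0.037  -0.010
    134  0.7791   +0.000  +0.030  +0.000  +0.000   -0.105  +0.050  +0.173  +0.107   -0.212  +0.052  -0.005  +0.007


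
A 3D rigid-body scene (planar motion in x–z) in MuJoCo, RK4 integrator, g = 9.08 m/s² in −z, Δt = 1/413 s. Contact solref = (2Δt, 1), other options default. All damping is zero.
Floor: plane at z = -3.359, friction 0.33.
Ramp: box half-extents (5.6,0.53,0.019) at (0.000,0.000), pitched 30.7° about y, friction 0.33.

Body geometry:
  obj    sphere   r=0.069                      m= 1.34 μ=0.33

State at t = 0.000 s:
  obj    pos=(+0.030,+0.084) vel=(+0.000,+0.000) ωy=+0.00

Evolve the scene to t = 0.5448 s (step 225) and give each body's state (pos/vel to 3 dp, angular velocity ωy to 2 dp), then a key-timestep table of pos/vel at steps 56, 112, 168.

State at t = 0.5448 s:
  obj    pos=(+0.453,-0.167) vel=(+1.551,-0.921) ωy=+26.14

Key-timestep trajectory:
   step    t(s)  obj.x    obj.z    obj.vx   obj.vz 
     56  0.1356   +0.056  +0.069  +0.386  -0.229
    112  0.2712   +0.135  +0.022  +0.772  -0.458
    168  0.4068   +0.266  -0.055  +1.158  -0.688


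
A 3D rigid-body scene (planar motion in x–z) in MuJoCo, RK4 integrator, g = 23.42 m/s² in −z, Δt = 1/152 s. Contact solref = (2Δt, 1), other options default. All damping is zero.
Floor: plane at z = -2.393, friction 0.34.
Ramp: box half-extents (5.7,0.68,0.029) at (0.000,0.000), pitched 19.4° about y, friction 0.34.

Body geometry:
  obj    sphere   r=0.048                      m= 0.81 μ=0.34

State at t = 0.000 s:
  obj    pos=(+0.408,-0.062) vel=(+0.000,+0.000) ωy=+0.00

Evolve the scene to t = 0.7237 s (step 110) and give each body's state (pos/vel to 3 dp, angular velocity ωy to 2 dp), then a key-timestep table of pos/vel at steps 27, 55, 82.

State at t = 0.7237 s:
  obj    pos=(+1.780,-0.545) vel=(+3.792,-1.336) ωy=+83.75

Key-timestep trajectory:
   step    t(s)  obj.x    obj.z    obj.vx   obj.vz 
     27  0.1776   +0.491  -0.091  +0.931  -0.328
     55  0.3618   +0.751  -0.183  +1.896  -0.668
     82  0.5395   +1.171  -0.331  +2.827  -0.996


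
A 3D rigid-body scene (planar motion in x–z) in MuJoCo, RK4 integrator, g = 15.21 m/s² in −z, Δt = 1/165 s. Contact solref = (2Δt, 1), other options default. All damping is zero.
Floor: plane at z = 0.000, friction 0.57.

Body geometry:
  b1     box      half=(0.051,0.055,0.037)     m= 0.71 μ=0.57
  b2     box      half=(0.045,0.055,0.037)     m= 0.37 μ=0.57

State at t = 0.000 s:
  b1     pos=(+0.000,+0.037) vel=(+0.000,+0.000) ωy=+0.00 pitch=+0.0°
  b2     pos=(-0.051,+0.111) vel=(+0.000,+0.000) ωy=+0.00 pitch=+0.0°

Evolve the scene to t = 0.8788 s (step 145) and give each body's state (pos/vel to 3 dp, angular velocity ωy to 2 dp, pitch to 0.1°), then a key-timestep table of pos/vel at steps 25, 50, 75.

State at t = 0.8788 s:
  b1     pos=(+0.000,+0.037) vel=(+0.000,+0.000) ωy=+0.00 pitch=+0.0°
  b2     pos=(-0.099,+0.045) vel=(+0.000,+0.000) ωy=+0.00 pitch=-90.0°

Key-timestep trajectory:
   step    t(s)  b1.x    b1.z    b1.vx   b1.vz   b2.x    b2.z    b2.vx   b2.vz 
     25  0.1515   +0.000  +0.037  +0.000  +0.000   -0.051  +0.111  -0.007  +0.000
     50  0.3030   +0.000  +0.037  +0.000  +0.000   -0.055  +0.111  -0.067  -0.008
     75  0.4545   +0.000  +0.037  +0.000  +0.000   -0.086  +0.088  -0.327  -0.664


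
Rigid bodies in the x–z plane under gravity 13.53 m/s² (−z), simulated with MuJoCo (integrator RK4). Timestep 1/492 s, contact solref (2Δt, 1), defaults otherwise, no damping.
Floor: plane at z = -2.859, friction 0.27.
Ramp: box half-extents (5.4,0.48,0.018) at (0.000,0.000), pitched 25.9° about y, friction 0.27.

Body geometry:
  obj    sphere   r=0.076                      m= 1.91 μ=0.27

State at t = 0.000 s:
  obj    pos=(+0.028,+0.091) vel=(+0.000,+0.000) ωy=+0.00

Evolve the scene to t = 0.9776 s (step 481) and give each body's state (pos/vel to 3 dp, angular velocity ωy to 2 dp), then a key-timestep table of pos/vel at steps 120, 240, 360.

State at t = 0.9776 s:
  obj    pos=(+1.843,-0.790) vel=(+3.713,-1.803) ωy=+54.30

Key-timestep trajectory:
   step    t(s)  obj.x    obj.z    obj.vx   obj.vz 
    120  0.2439   +0.141  +0.036  +0.926  -0.450
    240  0.4878   +0.480  -0.128  +1.852  -0.900
    360  0.7317   +1.045  -0.403  +2.779  -1.349


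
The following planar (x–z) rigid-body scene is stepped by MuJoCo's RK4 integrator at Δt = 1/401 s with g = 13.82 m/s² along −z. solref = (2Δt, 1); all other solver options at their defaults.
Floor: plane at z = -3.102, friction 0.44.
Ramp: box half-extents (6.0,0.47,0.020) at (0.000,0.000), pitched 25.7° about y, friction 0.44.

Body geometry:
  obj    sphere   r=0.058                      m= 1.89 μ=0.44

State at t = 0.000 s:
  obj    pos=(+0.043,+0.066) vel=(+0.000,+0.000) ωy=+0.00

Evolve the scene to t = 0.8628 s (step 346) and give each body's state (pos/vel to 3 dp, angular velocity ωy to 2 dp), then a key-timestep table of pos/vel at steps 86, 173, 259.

State at t = 0.8628 s:
  obj    pos=(+1.479,-0.625) vel=(+3.328,-1.602) ωy=+63.68

Key-timestep trajectory:
   step    t(s)  obj.x    obj.z    obj.vx   obj.vz 
     86  0.2145   +0.132  +0.023  +0.827  -0.398
    173  0.4314   +0.402  -0.107  +1.664  -0.801
    259  0.6459   +0.848  -0.321  +2.491  -1.199


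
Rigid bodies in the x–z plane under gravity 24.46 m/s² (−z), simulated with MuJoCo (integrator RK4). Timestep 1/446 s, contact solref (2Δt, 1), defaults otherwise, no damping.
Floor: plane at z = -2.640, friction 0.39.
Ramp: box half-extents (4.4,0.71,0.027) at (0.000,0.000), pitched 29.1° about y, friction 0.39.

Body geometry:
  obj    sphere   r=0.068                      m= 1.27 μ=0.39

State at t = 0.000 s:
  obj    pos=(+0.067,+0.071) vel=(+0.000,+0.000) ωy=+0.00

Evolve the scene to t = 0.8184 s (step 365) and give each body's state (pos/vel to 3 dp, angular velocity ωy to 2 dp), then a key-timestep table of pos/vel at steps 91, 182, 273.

State at t = 0.8184 s:
  obj    pos=(+2.554,-1.313) vel=(+6.076,-3.382) ωy=+102.25

Key-timestep trajectory:
   step    t(s)  obj.x    obj.z    obj.vx   obj.vz 
     91  0.2040   +0.222  -0.015  +1.515  -0.843
    182  0.4081   +0.685  -0.273  +3.030  -1.686
    273  0.6121   +1.458  -0.703  +4.545  -2.530


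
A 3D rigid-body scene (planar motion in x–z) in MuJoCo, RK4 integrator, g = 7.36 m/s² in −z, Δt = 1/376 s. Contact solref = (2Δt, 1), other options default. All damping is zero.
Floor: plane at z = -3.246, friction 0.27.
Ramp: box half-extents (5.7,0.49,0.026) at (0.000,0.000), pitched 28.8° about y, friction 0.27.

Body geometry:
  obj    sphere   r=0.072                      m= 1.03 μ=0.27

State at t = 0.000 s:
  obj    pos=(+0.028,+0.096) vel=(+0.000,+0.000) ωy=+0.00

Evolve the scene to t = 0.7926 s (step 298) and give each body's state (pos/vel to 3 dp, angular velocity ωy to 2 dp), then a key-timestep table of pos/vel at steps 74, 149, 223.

State at t = 0.7926 s:
  obj    pos=(+0.725,-0.287) vel=(+1.759,-0.967) ωy=+27.87

Key-timestep trajectory:
   step    t(s)  obj.x    obj.z    obj.vx   obj.vz 
     74  0.1968   +0.071  +0.073  +0.437  -0.240
    149  0.3963   +0.202  +0.001  +0.880  -0.484
    223  0.5931   +0.419  -0.118  +1.316  -0.724


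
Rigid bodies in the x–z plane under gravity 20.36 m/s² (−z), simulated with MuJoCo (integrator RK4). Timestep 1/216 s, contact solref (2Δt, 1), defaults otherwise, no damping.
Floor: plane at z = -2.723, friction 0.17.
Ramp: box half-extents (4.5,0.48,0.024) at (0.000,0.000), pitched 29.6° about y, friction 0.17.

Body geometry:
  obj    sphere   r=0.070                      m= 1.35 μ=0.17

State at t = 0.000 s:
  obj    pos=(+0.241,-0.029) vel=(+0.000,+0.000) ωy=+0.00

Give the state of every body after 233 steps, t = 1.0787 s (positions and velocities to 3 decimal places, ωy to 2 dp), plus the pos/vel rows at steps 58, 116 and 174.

State at t = 1.0787 s:
  obj    pos=(+3.876,-2.094) vel=(+6.738,-3.828) ωy=+110.67

Key-timestep trajectory:
   step    t(s)  obj.x    obj.z    obj.vx   obj.vz 
     58  0.2685   +0.466  -0.157  +1.678  -0.953
    116  0.5370   +1.142  -0.541  +3.355  -1.906
    174  0.8056   +2.268  -1.180  +5.032  -2.859


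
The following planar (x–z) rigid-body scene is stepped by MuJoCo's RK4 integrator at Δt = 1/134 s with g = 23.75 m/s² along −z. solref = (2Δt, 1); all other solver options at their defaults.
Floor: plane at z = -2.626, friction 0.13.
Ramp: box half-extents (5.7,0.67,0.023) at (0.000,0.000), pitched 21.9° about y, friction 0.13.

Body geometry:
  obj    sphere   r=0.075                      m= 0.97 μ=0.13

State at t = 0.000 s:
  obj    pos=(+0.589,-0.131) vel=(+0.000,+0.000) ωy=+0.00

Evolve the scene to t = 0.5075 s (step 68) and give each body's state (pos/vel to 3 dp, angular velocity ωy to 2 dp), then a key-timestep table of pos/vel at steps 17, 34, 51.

State at t = 0.5075 s:
  obj    pos=(+1.345,-0.435) vel=(+2.980,-1.198) ωy=+42.77

Key-timestep trajectory:
   step    t(s)  obj.x    obj.z    obj.vx   obj.vz 
     17  0.1269   +0.636  -0.150  +0.746  -0.299
     34  0.2537   +0.778  -0.207  +1.490  -0.599
     51  0.3806   +1.015  -0.302  +2.235  -0.899


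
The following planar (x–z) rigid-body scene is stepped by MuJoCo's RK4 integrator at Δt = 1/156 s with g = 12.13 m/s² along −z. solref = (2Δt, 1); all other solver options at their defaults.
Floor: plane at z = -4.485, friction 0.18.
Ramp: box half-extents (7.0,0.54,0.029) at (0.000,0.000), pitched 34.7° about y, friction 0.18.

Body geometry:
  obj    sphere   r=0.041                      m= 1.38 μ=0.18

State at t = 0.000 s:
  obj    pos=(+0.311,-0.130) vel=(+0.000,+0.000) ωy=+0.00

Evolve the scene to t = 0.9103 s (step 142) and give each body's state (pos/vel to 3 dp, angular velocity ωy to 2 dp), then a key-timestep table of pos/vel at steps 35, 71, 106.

State at t = 0.9103 s:
  obj    pos=(+2.052,-1.335) vel=(+3.823,-2.652) ωy=+99.50

Key-timestep trajectory:
   step    t(s)  obj.x    obj.z    obj.vx   obj.vz 
     35  0.2244   +0.417  -0.203  +0.935  -0.670
     71  0.4551   +0.746  -0.431  +1.914  -1.321
    106  0.6795   +1.281  -0.802  +2.854  -1.979


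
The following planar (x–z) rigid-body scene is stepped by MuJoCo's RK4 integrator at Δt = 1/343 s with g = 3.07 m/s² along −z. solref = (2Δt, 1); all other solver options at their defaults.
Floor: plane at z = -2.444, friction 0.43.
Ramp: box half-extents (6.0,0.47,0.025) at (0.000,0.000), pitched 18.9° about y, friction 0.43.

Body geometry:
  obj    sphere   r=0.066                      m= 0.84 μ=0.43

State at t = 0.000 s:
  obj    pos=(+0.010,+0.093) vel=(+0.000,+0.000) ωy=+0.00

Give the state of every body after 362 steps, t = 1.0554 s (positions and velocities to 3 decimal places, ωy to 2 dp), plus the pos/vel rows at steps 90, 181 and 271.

State at t = 1.0554 s:
  obj    pos=(+0.384,-0.035) vel=(+0.709,-0.243) ωy=+11.36

Key-timestep trajectory:
   step    t(s)  obj.x    obj.z    obj.vx   obj.vz 
     90  0.2624   +0.033  +0.085  +0.176  -0.060
    181  0.5277   +0.104  +0.061  +0.355  -0.121
    271  0.7901   +0.220  +0.021  +0.531  -0.182


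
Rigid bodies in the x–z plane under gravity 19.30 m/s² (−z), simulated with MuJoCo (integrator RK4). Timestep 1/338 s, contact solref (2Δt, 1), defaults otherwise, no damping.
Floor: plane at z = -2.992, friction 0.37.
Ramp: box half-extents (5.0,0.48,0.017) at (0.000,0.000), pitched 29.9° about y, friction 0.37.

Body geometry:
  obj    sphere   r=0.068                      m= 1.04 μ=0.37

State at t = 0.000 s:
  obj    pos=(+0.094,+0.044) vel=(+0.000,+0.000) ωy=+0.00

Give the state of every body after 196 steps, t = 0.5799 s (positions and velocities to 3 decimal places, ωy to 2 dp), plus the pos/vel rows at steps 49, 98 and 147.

State at t = 0.5799 s:
  obj    pos=(+1.096,-0.532) vel=(+3.455,-1.987) ωy=+58.59

Key-timestep trajectory:
   step    t(s)  obj.x    obj.z    obj.vx   obj.vz 
     49  0.1450   +0.157  +0.008  +0.864  -0.497
     98  0.2899   +0.344  -0.100  +1.727  -0.993
    147  0.4349   +0.658  -0.280  +2.591  -1.490


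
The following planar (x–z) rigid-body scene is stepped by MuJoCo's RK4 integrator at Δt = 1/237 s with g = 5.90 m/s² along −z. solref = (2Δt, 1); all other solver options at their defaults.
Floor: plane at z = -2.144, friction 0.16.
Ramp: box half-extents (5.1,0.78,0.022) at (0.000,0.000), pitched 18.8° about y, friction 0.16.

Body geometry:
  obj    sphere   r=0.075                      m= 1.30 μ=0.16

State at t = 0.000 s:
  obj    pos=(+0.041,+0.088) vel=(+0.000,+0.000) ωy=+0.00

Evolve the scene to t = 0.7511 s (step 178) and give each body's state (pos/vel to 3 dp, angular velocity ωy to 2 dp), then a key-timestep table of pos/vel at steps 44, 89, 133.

State at t = 0.7511 s:
  obj    pos=(+0.404,-0.035) vel=(+0.966,-0.329) ωy=+13.60

Key-timestep trajectory:
   step    t(s)  obj.x    obj.z    obj.vx   obj.vz 
     44  0.1857   +0.063  +0.081  +0.239  -0.081
     89  0.3755   +0.132  +0.058  +0.483  -0.164
    133  0.5612   +0.244  +0.020  +0.722  -0.246


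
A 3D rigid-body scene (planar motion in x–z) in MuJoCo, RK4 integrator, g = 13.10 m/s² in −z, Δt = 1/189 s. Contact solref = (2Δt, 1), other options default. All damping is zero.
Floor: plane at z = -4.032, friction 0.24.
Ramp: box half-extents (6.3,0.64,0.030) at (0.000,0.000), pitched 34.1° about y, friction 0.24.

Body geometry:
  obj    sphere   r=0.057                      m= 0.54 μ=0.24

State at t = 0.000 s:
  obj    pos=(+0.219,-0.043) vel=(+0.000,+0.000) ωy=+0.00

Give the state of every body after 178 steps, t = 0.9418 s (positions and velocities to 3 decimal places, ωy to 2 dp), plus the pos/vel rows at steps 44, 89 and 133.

State at t = 0.9418 s:
  obj    pos=(+2.146,-1.348) vel=(+4.092,-2.770) ωy=+86.65

Key-timestep trajectory:
   step    t(s)  obj.x    obj.z    obj.vx   obj.vz 
     44  0.2328   +0.337  -0.123  +1.012  -0.685
     89  0.4709   +0.701  -0.369  +2.046  -1.385
    133  0.7037   +1.295  -0.772  +3.057  -2.070


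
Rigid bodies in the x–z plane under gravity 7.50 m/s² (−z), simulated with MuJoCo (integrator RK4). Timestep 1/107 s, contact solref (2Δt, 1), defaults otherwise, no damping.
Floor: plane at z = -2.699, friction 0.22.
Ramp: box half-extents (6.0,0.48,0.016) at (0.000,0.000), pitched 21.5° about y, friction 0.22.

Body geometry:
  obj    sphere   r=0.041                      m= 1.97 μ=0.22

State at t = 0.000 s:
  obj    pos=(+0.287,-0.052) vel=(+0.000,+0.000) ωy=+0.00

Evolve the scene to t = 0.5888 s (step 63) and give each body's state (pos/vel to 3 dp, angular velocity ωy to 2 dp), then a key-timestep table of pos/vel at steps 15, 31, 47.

State at t = 0.5888 s:
  obj    pos=(+0.604,-0.177) vel=(+1.076,-0.424) ωy=+28.18

Key-timestep trajectory:
   step    t(s)  obj.x    obj.z    obj.vx   obj.vz 
     15  0.1402   +0.305  -0.059  +0.256  -0.101
     31  0.2897   +0.364  -0.082  +0.529  -0.209
     47  0.4393   +0.463  -0.121  +0.803  -0.316


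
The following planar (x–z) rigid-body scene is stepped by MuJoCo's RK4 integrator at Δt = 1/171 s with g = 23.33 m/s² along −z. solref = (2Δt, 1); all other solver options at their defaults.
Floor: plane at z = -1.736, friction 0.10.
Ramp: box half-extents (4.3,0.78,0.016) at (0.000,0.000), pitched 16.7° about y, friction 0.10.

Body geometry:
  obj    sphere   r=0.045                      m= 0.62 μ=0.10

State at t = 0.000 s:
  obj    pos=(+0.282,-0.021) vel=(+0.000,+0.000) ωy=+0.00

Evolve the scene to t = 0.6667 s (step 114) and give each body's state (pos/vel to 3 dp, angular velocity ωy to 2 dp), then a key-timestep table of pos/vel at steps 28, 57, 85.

State at t = 0.6667 s:
  obj    pos=(+1.302,-0.327) vel=(+3.058,-0.918) ωy=+70.91

Key-timestep trajectory:
   step    t(s)  obj.x    obj.z    obj.vx   obj.vz 
     28  0.1637   +0.344  -0.039  +0.752  -0.225
     57  0.3333   +0.537  -0.097  +1.529  -0.459
     85  0.4971   +0.849  -0.191  +2.280  -0.684


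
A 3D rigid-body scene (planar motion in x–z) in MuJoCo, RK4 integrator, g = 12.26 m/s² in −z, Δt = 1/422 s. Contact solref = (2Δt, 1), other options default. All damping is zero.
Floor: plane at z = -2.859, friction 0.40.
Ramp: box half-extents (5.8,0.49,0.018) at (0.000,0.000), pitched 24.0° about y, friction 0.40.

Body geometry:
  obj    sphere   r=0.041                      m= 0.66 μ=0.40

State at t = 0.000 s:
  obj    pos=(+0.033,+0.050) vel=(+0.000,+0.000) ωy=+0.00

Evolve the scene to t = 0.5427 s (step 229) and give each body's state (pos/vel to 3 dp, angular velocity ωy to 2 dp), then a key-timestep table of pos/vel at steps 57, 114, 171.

State at t = 0.5427 s:
  obj    pos=(+0.512,-0.163) vel=(+1.766,-0.786) ωy=+47.14

Key-timestep trajectory:
   step    t(s)  obj.x    obj.z    obj.vx   obj.vz 
     57  0.1351   +0.063  +0.037  +0.440  -0.196
    114  0.2701   +0.152  -0.003  +0.879  -0.391
    171  0.4052   +0.300  -0.069  +1.319  -0.587


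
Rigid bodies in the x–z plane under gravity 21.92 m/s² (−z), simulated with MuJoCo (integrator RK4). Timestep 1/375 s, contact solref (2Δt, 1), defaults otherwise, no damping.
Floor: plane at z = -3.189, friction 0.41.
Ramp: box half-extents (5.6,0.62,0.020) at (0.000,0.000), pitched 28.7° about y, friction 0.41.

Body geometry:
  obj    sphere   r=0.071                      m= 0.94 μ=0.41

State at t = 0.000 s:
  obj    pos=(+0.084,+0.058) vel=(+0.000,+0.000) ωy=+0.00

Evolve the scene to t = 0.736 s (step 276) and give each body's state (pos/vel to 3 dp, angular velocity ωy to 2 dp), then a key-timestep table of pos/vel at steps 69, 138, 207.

State at t = 0.736 s:
  obj    pos=(+1.870,-0.920) vel=(+4.854,-2.658) ωy=+77.93

Key-timestep trajectory:
   step    t(s)  obj.x    obj.z    obj.vx   obj.vz 
     69  0.1840   +0.196  -0.003  +1.214  -0.664
    138  0.3680   +0.531  -0.187  +2.427  -1.329
    207  0.5520   +1.089  -0.492  +3.641  -1.993


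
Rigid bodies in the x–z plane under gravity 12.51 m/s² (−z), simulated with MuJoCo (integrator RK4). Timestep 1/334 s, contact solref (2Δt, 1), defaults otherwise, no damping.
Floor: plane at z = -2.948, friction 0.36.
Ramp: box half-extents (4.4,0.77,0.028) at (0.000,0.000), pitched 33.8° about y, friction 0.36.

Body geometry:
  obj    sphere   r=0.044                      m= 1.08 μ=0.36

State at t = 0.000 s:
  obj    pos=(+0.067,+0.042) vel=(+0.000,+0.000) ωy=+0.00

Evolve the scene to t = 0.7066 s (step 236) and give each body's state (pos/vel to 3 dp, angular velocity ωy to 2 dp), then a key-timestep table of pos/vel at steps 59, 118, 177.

State at t = 0.7066 s:
  obj    pos=(+1.098,-0.649) vel=(+2.919,-1.954) ωy=+79.81

Key-timestep trajectory:
   step    t(s)  obj.x    obj.z    obj.vx   obj.vz 
     59  0.1766   +0.131  -0.001  +0.730  -0.489
    118  0.3533   +0.325  -0.131  +1.459  -0.977
    177  0.5299   +0.647  -0.347  +2.189  -1.466


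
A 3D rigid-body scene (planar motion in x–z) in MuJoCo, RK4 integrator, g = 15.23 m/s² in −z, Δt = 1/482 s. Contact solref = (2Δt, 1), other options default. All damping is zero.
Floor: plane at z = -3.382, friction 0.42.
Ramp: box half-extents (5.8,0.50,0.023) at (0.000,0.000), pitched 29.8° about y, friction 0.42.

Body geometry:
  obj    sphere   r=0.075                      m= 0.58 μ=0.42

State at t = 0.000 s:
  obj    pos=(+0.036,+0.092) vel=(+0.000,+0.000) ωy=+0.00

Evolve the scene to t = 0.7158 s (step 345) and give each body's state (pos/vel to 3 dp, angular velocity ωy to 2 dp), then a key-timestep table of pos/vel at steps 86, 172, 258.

State at t = 0.7158 s:
  obj    pos=(+1.238,-0.596) vel=(+3.358,-1.923) ωy=+51.59

Key-timestep trajectory:
   step    t(s)  obj.x    obj.z    obj.vx   obj.vz 
     86  0.1784   +0.111  +0.049  +0.837  -0.479
    172  0.3568   +0.335  -0.079  +1.674  -0.959
    258  0.5353   +0.708  -0.293  +2.511  -1.438


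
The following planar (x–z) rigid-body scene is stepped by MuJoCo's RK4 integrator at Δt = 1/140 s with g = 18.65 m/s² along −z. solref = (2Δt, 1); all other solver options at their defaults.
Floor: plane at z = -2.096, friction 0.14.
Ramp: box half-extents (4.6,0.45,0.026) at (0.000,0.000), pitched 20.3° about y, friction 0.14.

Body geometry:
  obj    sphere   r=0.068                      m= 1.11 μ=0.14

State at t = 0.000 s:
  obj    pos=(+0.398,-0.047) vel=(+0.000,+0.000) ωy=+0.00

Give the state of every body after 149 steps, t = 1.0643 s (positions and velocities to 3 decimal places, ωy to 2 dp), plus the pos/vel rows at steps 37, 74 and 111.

State at t = 1.0643 s:
  obj    pos=(+2.854,-0.955) vel=(+4.614,-1.707) ωy=+72.31

Key-timestep trajectory:
   step    t(s)  obj.x    obj.z    obj.vx   obj.vz 
     37  0.2643   +0.550  -0.103  +1.146  -0.424
     74  0.5286   +1.004  -0.271  +2.292  -0.848
    111  0.7929   +1.761  -0.551  +3.437  -1.272


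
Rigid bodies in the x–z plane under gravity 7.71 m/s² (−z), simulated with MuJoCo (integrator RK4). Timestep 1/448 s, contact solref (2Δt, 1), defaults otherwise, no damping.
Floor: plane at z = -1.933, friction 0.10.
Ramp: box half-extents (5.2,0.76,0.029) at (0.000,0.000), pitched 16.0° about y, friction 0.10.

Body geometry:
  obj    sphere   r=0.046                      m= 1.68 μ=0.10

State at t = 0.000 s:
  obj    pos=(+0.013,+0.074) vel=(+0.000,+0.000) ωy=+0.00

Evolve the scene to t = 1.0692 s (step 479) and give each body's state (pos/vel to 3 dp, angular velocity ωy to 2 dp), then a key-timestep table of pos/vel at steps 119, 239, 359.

State at t = 1.0692 s:
  obj    pos=(+0.847,-0.165) vel=(+1.560,-0.447) ωy=+35.28

Key-timestep trajectory:
   step    t(s)  obj.x    obj.z    obj.vx   obj.vz 
    119  0.2656   +0.065  +0.060  +0.388  -0.111
    239  0.5335   +0.221  +0.015  +0.779  -0.223
    359  0.8013   +0.482  -0.060  +1.169  -0.335


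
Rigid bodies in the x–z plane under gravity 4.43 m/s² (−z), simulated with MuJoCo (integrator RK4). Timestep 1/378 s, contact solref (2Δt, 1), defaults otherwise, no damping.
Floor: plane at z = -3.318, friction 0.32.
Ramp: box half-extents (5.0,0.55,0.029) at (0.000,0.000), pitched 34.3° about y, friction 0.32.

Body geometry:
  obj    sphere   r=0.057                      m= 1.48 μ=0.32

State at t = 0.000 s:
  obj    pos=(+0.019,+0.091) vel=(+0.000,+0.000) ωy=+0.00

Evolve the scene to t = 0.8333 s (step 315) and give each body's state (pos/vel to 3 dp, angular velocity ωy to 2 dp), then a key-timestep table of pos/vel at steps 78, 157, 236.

State at t = 0.8333 s:
  obj    pos=(+0.531,-0.258) vel=(+1.228,-0.837) ωy=+26.07

Key-timestep trajectory:
   step    t(s)  obj.x    obj.z    obj.vx   obj.vz 
     78  0.2063   +0.050  +0.070  +0.304  -0.207
    157  0.4153   +0.146  +0.004  +0.612  -0.417
    236  0.6243   +0.306  -0.105  +0.920  -0.627


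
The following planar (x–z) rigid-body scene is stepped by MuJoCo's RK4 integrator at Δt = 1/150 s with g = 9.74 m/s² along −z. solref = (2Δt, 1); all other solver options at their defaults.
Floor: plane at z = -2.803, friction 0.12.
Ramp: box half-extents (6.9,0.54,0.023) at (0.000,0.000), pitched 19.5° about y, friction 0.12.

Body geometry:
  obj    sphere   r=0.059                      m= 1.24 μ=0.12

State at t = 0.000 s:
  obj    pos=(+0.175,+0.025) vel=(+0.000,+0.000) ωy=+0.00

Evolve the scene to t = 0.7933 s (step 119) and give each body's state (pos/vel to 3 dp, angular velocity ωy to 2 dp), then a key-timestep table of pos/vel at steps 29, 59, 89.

State at t = 0.7933 s:
  obj    pos=(+0.864,-0.219) vel=(+1.737,-0.615) ωy=+31.21

Key-timestep trajectory:
   step    t(s)  obj.x    obj.z    obj.vx   obj.vz 
     29  0.1933   +0.216  +0.011  +0.424  -0.150
     59  0.3933   +0.344  -0.035  +0.861  -0.305
     89  0.5933   +0.561  -0.112  +1.299  -0.460


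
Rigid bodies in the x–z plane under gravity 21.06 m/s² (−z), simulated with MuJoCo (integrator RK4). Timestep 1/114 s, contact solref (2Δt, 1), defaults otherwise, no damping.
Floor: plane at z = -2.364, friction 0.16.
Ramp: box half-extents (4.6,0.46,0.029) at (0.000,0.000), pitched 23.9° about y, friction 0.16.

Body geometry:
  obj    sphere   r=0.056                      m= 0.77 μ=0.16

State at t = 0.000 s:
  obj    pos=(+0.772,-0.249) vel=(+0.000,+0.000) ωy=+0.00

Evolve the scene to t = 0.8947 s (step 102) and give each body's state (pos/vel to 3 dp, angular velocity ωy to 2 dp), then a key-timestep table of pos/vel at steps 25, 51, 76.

State at t = 0.8947 s:
  obj    pos=(+3.003,-1.238) vel=(+4.986,-2.209) ωy=+97.32

Key-timestep trajectory:
   step    t(s)  obj.x    obj.z    obj.vx   obj.vz 
     25  0.2193   +0.906  -0.309  +1.222  -0.542
     51  0.4474   +1.330  -0.496  +2.493  -1.105
     76  0.6667   +2.011  -0.798  +3.715  -1.646


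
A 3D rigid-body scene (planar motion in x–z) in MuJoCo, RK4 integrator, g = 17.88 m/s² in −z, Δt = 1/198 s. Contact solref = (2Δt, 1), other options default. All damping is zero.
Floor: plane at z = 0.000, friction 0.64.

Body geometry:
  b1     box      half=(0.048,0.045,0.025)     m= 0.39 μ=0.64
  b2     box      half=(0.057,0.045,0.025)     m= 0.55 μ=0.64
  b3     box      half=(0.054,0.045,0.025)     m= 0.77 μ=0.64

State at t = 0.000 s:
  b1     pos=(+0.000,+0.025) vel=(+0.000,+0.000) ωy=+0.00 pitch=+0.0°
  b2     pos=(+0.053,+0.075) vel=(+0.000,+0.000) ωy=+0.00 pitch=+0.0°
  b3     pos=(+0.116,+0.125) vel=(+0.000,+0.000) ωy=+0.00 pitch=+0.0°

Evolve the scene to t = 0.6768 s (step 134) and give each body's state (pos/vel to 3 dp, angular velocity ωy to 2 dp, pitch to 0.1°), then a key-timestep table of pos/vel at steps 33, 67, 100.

State at t = 0.6768 s:
  b1     pos=(-0.001,+0.025) vel=(-0.001,+0.000) ωy=+0.00 pitch=+0.0°
  b2     pos=(+0.070,+0.061) vel=(-0.001,+0.000) ωy=-0.02 pitch=+53.1°
  b3     pos=(+0.152,+0.054) vel=(+0.000,+0.000) ωy=-0.01 pitch=+39.9°

Key-timestep trajectory:
   step    t(s)  b1.x    b1.z    b1.vx   b1.vz   b2.x    b2.z    b2.vx   b2.vz   b3.x    b3.z    b3.vx   b3.vz 
     33  0.1667   +0.000  +0.025  +0.000  +0.000   +0.077  +0.061  -0.013  +0.026   +0.155  +0.055  +0.003  +0.037
     67  0.3384   -0.001  +0.025  -0.001  +0.000   +0.070  +0.061  -0.001  +0.000   +0.152  +0.054  +0.000  +0.000
    100  0.5051   -0.001  +0.025  -0.001  +0.000   +0.070  +0.061  -0.001  +0.000   +0.152  +0.054  +0.000  +0.000


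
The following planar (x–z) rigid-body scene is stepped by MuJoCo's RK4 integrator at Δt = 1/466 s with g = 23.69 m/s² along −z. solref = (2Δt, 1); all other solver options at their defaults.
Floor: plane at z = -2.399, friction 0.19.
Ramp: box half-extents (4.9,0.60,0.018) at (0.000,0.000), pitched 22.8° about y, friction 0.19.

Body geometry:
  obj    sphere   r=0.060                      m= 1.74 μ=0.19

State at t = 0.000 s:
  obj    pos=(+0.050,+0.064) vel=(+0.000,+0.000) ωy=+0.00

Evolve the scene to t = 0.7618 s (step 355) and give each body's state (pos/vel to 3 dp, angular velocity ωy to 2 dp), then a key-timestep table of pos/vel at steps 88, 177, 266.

State at t = 0.7618 s:
  obj    pos=(+1.804,-0.674) vel=(+4.605,-1.936) ωy=+83.25

Key-timestep trajectory:
   step    t(s)  obj.x    obj.z    obj.vx   obj.vz 
     88  0.1888   +0.158  +0.018  +1.142  -0.480
    177  0.3798   +0.486  -0.120  +2.296  -0.965
    266  0.5708   +1.035  -0.350  +3.451  -1.451


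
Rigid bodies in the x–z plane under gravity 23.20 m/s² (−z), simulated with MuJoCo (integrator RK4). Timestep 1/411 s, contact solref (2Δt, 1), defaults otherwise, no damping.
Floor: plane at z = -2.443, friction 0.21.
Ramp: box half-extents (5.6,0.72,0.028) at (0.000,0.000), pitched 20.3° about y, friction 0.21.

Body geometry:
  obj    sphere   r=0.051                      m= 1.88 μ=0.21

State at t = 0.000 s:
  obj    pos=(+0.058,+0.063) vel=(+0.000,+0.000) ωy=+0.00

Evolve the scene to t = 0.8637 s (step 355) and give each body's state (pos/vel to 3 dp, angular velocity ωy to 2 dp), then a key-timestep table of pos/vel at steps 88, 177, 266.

State at t = 0.8637 s:
  obj    pos=(+2.069,-0.681) vel=(+4.658,-1.723) ωy=+97.36

Key-timestep trajectory:
   step    t(s)  obj.x    obj.z    obj.vx   obj.vz 
     88  0.2141   +0.182  +0.017  +1.155  -0.427
    177  0.4307   +0.558  -0.122  +2.322  -0.859
    266  0.6472   +1.187  -0.355  +3.490  -1.291


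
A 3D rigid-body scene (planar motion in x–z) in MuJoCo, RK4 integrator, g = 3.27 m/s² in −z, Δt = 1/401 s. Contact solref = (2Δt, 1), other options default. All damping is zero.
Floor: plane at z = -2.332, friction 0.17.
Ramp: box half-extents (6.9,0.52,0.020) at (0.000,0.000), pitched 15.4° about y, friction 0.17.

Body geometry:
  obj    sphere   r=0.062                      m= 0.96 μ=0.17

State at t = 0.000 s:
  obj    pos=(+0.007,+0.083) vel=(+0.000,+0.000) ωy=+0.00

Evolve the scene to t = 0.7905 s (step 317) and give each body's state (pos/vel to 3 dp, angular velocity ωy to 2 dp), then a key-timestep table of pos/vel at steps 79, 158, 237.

State at t = 0.7905 s:
  obj    pos=(+0.194,+0.032) vel=(+0.473,-0.130) ωy=+7.91

Key-timestep trajectory:
   step    t(s)  obj.x    obj.z    obj.vx   obj.vz 
     79  0.1970   +0.019  +0.080  +0.118  -0.032
    158  0.3940   +0.053  +0.070  +0.236  -0.065
    237  0.5910   +0.111  +0.054  +0.353  -0.097


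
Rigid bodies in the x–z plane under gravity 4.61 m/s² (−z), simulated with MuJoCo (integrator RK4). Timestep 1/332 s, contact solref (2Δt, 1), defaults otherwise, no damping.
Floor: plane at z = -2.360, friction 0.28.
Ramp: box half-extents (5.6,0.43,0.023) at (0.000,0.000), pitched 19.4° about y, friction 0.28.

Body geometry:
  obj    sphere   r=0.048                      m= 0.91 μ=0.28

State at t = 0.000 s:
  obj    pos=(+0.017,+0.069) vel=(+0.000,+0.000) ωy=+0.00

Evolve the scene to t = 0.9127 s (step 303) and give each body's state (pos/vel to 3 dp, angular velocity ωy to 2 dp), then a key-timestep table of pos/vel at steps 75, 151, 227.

State at t = 0.9127 s:
  obj    pos=(+0.447,-0.082) vel=(+0.942,-0.332) ωy=+20.79

Key-timestep trajectory:
   step    t(s)  obj.x    obj.z    obj.vx   obj.vz 
     75  0.2259   +0.043  +0.060  +0.233  -0.082
    151  0.4548   +0.124  +0.032  +0.469  -0.165
    227  0.6837   +0.258  -0.016  +0.705  -0.248
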